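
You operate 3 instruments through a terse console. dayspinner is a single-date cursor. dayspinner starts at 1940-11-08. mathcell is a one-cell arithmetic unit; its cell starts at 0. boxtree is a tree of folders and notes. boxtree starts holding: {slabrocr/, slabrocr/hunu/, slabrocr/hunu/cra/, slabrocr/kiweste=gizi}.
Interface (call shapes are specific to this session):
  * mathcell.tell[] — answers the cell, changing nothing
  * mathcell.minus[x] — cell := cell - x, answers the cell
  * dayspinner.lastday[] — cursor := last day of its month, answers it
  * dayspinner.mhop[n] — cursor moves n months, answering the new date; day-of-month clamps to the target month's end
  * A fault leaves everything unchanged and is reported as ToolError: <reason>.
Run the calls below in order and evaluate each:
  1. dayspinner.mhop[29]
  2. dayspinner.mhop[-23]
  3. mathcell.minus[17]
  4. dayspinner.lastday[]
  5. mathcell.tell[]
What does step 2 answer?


% dayspinner.mhop 29
:: 1943-04-08
% dayspinner.mhop -23
:: 1941-05-08
% mathcell.minus 17
:: -17
% dayspinner.lastday
:: 1941-05-31
% mathcell.tell
:: -17

Answer: 1941-05-08


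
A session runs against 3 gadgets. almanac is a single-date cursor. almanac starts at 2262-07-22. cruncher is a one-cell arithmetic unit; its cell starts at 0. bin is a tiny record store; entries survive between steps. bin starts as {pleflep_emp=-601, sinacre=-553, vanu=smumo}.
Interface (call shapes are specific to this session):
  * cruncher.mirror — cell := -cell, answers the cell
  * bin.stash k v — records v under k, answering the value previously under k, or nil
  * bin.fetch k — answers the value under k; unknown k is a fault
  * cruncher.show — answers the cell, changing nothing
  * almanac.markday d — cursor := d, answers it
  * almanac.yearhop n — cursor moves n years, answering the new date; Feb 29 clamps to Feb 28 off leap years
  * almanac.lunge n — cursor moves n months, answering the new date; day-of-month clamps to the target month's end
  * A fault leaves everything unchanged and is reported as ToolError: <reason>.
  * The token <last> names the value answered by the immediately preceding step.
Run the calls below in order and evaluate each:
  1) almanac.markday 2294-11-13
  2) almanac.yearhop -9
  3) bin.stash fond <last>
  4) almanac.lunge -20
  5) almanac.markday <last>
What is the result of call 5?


Answer: 2284-03-13

Derivation:
Step: markday[2294-11-13]
Result: 2294-11-13
Step: yearhop[-9]
Result: 2285-11-13
Step: stash[fond; <last>]
Result: nil
Step: lunge[-20]
Result: 2284-03-13
Step: markday[<last>]
Result: 2284-03-13


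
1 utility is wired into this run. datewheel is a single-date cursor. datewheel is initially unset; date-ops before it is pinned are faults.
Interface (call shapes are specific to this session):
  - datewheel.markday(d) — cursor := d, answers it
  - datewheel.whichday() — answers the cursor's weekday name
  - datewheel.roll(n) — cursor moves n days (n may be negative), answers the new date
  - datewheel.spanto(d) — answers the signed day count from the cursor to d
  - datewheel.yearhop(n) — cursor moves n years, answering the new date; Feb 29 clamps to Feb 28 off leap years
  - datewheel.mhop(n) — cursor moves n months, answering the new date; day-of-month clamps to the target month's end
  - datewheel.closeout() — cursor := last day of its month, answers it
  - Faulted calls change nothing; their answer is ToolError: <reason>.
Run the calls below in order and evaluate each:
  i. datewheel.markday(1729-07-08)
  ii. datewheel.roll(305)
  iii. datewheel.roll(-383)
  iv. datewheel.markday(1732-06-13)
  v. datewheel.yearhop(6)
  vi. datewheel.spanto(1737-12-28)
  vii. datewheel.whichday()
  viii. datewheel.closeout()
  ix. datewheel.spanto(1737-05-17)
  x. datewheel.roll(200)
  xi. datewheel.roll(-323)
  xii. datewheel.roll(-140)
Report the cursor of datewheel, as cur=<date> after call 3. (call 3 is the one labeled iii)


Answer: cur=1729-04-21

Derivation:
CALL datewheel.markday[d='1729-07-08']
RET  1729-07-08
CALL datewheel.roll[n='305']
RET  1730-05-09
CALL datewheel.roll[n='-383']
RET  1729-04-21
CALL datewheel.markday[d='1732-06-13']
RET  1732-06-13
CALL datewheel.yearhop[n='6']
RET  1738-06-13
CALL datewheel.spanto[d='1737-12-28']
RET  -167
CALL datewheel.whichday[]
RET  Friday
CALL datewheel.closeout[]
RET  1738-06-30
CALL datewheel.spanto[d='1737-05-17']
RET  -409
CALL datewheel.roll[n='200']
RET  1739-01-16
CALL datewheel.roll[n='-323']
RET  1738-02-27
CALL datewheel.roll[n='-140']
RET  1737-10-10


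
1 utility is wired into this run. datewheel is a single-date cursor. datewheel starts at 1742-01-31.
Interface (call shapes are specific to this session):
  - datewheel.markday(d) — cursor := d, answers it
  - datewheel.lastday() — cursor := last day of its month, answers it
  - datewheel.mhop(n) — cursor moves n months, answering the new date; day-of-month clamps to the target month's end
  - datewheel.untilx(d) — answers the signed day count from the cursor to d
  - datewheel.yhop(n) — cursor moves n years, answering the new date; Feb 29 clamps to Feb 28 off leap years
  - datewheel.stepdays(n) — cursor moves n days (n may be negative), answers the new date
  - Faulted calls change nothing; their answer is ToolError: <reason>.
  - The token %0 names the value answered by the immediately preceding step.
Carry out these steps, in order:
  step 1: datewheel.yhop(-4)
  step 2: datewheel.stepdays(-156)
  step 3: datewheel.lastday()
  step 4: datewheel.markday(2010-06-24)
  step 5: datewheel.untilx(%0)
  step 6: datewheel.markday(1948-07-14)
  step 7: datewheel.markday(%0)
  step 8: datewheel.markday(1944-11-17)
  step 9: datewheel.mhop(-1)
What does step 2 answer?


Answer: 1737-08-28

Derivation:
I run datewheel.yhop(n='-4'), and get 1738-01-31.
Then datewheel.stepdays(n='-156'), → 1737-08-28.
Calling datewheel.lastday(), — result: 1737-08-31.
I use datewheel.markday(d='2010-06-24'): 2010-06-24.
I use datewheel.untilx(d='%0'), which returns 0.
I try datewheel.markday(d='1948-07-14'), and observe 1948-07-14.
Then datewheel.markday(d='%0'), — result: 1948-07-14.
Using datewheel.markday(d='1944-11-17'), giving 1944-11-17.
Next I call datewheel.mhop(n='-1'), yielding 1944-10-17.


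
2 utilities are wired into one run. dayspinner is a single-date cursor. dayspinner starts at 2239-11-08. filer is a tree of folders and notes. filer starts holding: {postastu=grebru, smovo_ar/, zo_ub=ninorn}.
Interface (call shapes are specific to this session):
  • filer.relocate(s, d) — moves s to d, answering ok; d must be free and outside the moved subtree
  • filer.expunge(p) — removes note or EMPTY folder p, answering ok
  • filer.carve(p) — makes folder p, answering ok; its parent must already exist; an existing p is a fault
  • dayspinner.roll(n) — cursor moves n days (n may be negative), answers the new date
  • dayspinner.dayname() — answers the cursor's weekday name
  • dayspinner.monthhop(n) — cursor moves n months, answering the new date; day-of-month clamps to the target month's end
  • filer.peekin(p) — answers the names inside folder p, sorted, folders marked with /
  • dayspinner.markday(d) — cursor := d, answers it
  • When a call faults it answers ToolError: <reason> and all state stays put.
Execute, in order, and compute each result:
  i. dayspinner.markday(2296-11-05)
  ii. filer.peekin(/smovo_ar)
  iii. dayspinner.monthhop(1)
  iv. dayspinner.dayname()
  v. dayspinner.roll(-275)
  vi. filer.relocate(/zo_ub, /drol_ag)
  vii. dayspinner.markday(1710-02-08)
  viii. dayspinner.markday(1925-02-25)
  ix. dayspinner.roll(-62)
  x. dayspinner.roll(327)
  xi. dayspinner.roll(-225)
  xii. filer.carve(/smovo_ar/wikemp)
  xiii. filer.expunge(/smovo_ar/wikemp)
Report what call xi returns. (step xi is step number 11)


Answer: 1925-04-06

Derivation:
>>> markday d→2296-11-05
:: 2296-11-05
>>> peekin p→/smovo_ar
:: []
>>> monthhop n→1
:: 2296-12-05
>>> dayname
:: Saturday
>>> roll n→-275
:: 2296-03-05
>>> relocate s→/zo_ub d→/drol_ag
:: ok
>>> markday d→1710-02-08
:: 1710-02-08
>>> markday d→1925-02-25
:: 1925-02-25
>>> roll n→-62
:: 1924-12-25
>>> roll n→327
:: 1925-11-17
>>> roll n→-225
:: 1925-04-06
>>> carve p→/smovo_ar/wikemp
:: ok
>>> expunge p→/smovo_ar/wikemp
:: ok


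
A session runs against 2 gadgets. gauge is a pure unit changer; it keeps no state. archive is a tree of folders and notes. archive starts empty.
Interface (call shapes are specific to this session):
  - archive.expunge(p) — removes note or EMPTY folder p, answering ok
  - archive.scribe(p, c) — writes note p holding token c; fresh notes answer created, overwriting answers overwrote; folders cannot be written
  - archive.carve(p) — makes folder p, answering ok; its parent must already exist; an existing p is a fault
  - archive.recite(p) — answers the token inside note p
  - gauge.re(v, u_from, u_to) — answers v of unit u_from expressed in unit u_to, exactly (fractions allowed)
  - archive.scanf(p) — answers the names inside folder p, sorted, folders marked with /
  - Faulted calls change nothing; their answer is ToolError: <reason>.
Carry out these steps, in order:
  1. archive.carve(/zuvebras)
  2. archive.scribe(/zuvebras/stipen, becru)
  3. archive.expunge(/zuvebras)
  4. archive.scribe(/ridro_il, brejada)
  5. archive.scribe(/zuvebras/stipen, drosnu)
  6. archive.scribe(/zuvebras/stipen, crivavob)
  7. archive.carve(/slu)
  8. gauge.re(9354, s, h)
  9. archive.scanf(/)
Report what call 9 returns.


[in] archive.carve /zuvebras
  ok
[in] archive.scribe /zuvebras/stipen becru
  created
[in] archive.expunge /zuvebras
  ToolError: not empty
[in] archive.scribe /ridro_il brejada
  created
[in] archive.scribe /zuvebras/stipen drosnu
  overwrote
[in] archive.scribe /zuvebras/stipen crivavob
  overwrote
[in] archive.carve /slu
  ok
[in] gauge.re 9354 s h
  1559/600
[in] archive.scanf /
  [ridro_il, slu/, zuvebras/]

Answer: [ridro_il, slu/, zuvebras/]


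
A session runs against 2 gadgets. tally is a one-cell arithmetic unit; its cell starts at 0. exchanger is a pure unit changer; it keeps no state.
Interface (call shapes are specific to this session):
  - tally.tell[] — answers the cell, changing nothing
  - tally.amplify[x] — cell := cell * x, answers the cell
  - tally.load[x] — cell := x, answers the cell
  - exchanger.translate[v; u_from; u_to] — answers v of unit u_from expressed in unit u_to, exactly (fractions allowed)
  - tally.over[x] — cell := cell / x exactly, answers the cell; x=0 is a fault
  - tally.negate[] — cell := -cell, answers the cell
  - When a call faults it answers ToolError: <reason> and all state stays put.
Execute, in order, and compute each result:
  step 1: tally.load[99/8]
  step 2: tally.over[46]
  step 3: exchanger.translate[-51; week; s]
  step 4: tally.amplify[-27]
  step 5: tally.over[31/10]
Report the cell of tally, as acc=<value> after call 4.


·→ load(x='99/8')
·← 99/8
·→ over(x='46')
·← 99/368
·→ translate(v='-51', u_from='week', u_to='s')
·← -30844800
·→ amplify(x='-27')
·← -2673/368
·→ over(x='31/10')
·← -13365/5704

Answer: acc=-2673/368


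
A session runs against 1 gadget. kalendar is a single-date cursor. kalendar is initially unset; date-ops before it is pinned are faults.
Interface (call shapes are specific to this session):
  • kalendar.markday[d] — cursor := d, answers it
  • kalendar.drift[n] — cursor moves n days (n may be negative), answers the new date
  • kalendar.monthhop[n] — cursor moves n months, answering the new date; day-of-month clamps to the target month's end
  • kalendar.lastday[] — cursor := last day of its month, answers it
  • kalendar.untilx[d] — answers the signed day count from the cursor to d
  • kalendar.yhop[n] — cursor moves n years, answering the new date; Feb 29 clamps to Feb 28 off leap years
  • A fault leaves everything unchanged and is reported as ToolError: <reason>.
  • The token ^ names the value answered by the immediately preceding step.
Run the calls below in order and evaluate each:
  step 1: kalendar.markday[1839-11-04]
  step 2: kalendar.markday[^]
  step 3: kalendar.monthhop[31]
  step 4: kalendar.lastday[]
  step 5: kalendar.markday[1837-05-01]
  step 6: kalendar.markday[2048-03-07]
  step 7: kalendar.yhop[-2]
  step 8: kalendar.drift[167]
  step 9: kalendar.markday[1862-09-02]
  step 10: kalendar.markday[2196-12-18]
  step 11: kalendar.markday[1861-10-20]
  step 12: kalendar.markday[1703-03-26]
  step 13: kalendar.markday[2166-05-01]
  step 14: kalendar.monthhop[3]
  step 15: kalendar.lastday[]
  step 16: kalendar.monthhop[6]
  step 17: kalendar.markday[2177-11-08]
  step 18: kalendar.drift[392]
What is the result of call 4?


[in] markday d=1839-11-04
  1839-11-04
[in] markday d=^
  1839-11-04
[in] monthhop n=31
  1842-06-04
[in] lastday
  1842-06-30
[in] markday d=1837-05-01
  1837-05-01
[in] markday d=2048-03-07
  2048-03-07
[in] yhop n=-2
  2046-03-07
[in] drift n=167
  2046-08-21
[in] markday d=1862-09-02
  1862-09-02
[in] markday d=2196-12-18
  2196-12-18
[in] markday d=1861-10-20
  1861-10-20
[in] markday d=1703-03-26
  1703-03-26
[in] markday d=2166-05-01
  2166-05-01
[in] monthhop n=3
  2166-08-01
[in] lastday
  2166-08-31
[in] monthhop n=6
  2167-02-28
[in] markday d=2177-11-08
  2177-11-08
[in] drift n=392
  2178-12-05

Answer: 1842-06-30


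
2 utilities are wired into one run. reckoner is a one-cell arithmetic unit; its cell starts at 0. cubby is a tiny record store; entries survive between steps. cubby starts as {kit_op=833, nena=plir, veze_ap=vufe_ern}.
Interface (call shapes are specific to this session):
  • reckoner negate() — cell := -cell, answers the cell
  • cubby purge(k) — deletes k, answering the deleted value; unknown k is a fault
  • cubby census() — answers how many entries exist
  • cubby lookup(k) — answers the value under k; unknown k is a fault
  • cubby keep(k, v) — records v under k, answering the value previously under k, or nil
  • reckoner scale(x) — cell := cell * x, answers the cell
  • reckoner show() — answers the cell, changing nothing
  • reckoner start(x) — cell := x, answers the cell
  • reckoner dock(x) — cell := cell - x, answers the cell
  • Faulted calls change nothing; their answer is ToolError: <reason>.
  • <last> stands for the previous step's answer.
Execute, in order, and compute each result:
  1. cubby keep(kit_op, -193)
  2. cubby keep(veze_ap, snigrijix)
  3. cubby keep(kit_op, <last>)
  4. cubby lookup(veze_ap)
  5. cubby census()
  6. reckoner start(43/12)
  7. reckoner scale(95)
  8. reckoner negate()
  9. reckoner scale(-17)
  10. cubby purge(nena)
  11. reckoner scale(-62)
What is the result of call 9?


Answer: 69445/12

Derivation:
I try cubby keep(k→kit_op, v→-193): 833.
I call cubby keep(k→veze_ap, v→snigrijix), and get vufe_ern.
Invoking cubby keep(k→kit_op, v→<last>), — result: -193.
Then cubby lookup(k→veze_ap): snigrijix.
I try cubby census, yielding 3.
I use reckoner start(x→43/12), giving 43/12.
Calling reckoner scale(x→95), which returns 4085/12.
Calling reckoner negate, — result: -4085/12.
I call reckoner scale(x→-17): 69445/12.
I call cubby purge(k→nena), → plir.
I run reckoner scale(x→-62), — result: -2152795/6.


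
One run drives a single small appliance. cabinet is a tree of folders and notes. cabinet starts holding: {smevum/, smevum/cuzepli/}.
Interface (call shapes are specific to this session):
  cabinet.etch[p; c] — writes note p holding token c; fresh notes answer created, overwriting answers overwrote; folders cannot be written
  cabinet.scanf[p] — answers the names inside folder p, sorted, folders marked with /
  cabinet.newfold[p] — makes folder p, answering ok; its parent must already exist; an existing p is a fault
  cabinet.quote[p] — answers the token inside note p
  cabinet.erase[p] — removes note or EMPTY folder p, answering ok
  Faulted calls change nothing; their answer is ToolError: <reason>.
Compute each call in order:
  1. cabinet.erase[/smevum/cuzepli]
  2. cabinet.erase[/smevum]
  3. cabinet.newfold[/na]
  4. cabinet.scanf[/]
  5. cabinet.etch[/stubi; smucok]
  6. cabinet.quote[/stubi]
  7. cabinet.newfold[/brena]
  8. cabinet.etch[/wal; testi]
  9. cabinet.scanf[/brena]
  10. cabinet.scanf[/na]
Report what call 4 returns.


Do: erase[p: /smevum/cuzepli]
See: ok
Do: erase[p: /smevum]
See: ok
Do: newfold[p: /na]
See: ok
Do: scanf[p: /]
See: [na/]
Do: etch[p: /stubi; c: smucok]
See: created
Do: quote[p: /stubi]
See: smucok
Do: newfold[p: /brena]
See: ok
Do: etch[p: /wal; c: testi]
See: created
Do: scanf[p: /brena]
See: []
Do: scanf[p: /na]
See: []

Answer: [na/]


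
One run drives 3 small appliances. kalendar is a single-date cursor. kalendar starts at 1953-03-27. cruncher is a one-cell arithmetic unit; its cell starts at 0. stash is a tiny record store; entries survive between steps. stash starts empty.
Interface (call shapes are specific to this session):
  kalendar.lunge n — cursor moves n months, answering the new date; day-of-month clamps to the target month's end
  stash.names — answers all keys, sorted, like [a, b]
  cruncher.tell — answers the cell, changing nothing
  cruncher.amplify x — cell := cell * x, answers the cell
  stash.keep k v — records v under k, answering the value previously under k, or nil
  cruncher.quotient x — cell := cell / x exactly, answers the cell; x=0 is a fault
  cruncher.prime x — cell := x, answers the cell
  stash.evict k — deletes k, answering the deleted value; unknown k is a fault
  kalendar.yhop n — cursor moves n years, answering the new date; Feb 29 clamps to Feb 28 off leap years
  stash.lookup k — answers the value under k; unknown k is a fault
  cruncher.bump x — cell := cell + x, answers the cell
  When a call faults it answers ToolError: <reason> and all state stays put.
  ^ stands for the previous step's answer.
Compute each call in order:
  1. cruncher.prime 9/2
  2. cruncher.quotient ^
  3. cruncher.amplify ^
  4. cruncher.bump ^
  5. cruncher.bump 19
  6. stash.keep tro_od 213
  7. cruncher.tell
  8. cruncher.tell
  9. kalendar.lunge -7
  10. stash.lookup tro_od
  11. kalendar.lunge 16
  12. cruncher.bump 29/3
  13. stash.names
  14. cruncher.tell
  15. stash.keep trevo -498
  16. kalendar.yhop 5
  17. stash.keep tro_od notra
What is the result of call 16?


~$ prime x: 9/2
:: 9/2
~$ quotient x: ^
:: 1
~$ amplify x: ^
:: 1
~$ bump x: ^
:: 2
~$ bump x: 19
:: 21
~$ keep k: tro_od v: 213
:: nil
~$ tell
:: 21
~$ tell
:: 21
~$ lunge n: -7
:: 1952-08-27
~$ lookup k: tro_od
:: 213
~$ lunge n: 16
:: 1953-12-27
~$ bump x: 29/3
:: 92/3
~$ names
:: [tro_od]
~$ tell
:: 92/3
~$ keep k: trevo v: -498
:: nil
~$ yhop n: 5
:: 1958-12-27
~$ keep k: tro_od v: notra
:: 213

Answer: 1958-12-27


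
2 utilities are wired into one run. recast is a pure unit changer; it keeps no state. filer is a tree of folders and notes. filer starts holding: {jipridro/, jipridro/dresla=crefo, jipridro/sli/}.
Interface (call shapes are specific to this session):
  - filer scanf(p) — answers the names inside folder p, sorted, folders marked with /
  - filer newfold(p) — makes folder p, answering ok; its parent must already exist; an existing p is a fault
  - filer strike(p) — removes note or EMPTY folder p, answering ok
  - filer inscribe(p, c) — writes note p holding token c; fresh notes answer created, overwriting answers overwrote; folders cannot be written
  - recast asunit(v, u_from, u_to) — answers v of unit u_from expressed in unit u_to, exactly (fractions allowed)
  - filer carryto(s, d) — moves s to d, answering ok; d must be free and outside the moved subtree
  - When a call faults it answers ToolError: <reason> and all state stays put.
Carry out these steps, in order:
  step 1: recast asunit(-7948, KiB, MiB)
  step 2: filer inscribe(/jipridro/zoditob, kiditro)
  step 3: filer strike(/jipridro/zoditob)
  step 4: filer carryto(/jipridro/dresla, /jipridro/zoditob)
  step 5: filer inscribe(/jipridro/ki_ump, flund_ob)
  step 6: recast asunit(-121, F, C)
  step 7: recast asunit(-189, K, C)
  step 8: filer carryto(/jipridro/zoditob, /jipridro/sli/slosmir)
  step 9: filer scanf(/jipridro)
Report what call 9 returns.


-> recast asunit(v: -7948, u_from: KiB, u_to: MiB)
<- -1987/256
-> filer inscribe(p: /jipridro/zoditob, c: kiditro)
<- created
-> filer strike(p: /jipridro/zoditob)
<- ok
-> filer carryto(s: /jipridro/dresla, d: /jipridro/zoditob)
<- ok
-> filer inscribe(p: /jipridro/ki_ump, c: flund_ob)
<- created
-> recast asunit(v: -121, u_from: F, u_to: C)
<- -85
-> recast asunit(v: -189, u_from: K, u_to: C)
<- -9243/20
-> filer carryto(s: /jipridro/zoditob, d: /jipridro/sli/slosmir)
<- ok
-> filer scanf(p: /jipridro)
<- [ki_ump, sli/]

Answer: [ki_ump, sli/]


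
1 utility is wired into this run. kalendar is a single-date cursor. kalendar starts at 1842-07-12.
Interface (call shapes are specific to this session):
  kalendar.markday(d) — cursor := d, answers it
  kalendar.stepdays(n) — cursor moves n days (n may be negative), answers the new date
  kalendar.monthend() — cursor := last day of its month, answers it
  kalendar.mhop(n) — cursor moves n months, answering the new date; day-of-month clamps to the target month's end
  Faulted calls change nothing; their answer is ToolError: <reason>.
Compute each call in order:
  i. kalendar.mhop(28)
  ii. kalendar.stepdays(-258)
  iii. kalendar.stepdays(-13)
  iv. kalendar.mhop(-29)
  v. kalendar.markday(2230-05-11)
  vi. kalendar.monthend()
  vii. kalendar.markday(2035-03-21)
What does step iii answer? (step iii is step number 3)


! kalendar.mhop(28) : 1844-11-12
! kalendar.stepdays(-258) : 1844-02-28
! kalendar.stepdays(-13) : 1844-02-15
! kalendar.mhop(-29) : 1841-09-15
! kalendar.markday(2230-05-11) : 2230-05-11
! kalendar.monthend() : 2230-05-31
! kalendar.markday(2035-03-21) : 2035-03-21

Answer: 1844-02-15


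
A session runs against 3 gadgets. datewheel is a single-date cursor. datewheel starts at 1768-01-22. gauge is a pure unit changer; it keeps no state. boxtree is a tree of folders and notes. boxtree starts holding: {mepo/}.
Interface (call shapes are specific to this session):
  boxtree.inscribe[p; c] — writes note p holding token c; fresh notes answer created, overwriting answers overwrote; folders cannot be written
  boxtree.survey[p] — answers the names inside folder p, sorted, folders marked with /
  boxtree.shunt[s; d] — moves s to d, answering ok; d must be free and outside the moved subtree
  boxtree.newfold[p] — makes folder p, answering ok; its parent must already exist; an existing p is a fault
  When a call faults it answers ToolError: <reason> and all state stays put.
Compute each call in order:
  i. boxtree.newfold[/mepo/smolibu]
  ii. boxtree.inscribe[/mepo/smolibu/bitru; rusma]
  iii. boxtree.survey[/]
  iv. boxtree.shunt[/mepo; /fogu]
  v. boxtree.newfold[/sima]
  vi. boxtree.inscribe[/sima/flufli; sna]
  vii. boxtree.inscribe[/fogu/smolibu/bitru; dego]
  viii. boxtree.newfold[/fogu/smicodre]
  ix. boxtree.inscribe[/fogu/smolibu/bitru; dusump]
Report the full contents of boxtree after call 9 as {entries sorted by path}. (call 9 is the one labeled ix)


Answer: {fogu/, fogu/smicodre/, fogu/smolibu/, fogu/smolibu/bitru=dusump, sima/, sima/flufli=sna}

Derivation:
-- boxtree.newfold(p=/mepo/smolibu) == ok
-- boxtree.inscribe(p=/mepo/smolibu/bitru, c=rusma) == created
-- boxtree.survey(p=/) == [mepo/]
-- boxtree.shunt(s=/mepo, d=/fogu) == ok
-- boxtree.newfold(p=/sima) == ok
-- boxtree.inscribe(p=/sima/flufli, c=sna) == created
-- boxtree.inscribe(p=/fogu/smolibu/bitru, c=dego) == overwrote
-- boxtree.newfold(p=/fogu/smicodre) == ok
-- boxtree.inscribe(p=/fogu/smolibu/bitru, c=dusump) == overwrote


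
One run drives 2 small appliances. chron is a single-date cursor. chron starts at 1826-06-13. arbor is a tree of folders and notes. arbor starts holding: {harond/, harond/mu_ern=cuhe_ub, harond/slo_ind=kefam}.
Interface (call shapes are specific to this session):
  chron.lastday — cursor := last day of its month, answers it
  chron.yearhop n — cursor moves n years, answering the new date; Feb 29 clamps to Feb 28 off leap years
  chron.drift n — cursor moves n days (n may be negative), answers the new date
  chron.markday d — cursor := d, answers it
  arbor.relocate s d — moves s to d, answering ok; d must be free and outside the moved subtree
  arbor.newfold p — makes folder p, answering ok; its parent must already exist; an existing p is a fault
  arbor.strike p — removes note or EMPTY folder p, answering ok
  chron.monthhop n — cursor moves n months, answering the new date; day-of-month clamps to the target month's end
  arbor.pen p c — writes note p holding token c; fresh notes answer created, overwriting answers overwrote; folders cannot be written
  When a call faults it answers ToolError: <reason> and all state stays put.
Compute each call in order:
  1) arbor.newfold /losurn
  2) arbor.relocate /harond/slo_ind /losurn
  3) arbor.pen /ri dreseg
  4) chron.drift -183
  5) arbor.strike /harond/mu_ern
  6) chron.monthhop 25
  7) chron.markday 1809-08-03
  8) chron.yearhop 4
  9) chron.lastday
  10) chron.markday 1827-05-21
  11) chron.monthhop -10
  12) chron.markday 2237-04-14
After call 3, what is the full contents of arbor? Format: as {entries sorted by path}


Answer: {harond/, harond/mu_ern=cuhe_ub, harond/slo_ind=kefam, losurn/, ri=dreseg}

Derivation:
Next I call arbor.newfold on p: /losurn, — result: ok.
Using arbor.relocate on s: /harond/slo_ind, d: /losurn, — result: ToolError: exists.
Using arbor.pen on p: /ri, c: dreseg, which returns created.
I run chron.drift on n: -183, giving 1825-12-12.
Next I call arbor.strike on p: /harond/mu_ern, and see ok.
Now I run chron.monthhop on n: 25, and get 1828-01-12.
Using chron.markday on d: 1809-08-03, and get 1809-08-03.
Now I run chron.yearhop on n: 4, and get 1813-08-03.
Now I run chron.lastday(), yielding 1813-08-31.
I invoke chron.markday on d: 1827-05-21: 1827-05-21.
Next I call chron.monthhop on n: -10, giving 1826-07-21.
I invoke chron.markday on d: 2237-04-14, which returns 2237-04-14.


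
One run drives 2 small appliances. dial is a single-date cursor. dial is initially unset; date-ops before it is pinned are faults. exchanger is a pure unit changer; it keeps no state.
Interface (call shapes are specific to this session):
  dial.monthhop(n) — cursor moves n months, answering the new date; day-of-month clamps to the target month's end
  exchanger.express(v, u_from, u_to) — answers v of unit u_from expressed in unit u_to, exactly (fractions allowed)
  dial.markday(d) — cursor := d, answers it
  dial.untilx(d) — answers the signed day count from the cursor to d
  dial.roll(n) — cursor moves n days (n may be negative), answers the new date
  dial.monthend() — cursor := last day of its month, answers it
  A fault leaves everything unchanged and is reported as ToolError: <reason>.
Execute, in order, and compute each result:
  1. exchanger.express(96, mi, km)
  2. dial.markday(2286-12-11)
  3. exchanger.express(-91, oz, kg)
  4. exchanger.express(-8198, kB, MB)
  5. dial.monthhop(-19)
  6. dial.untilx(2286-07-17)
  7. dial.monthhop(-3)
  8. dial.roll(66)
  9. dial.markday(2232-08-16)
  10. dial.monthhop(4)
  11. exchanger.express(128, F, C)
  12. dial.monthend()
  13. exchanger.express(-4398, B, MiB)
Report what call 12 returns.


Answer: 2232-12-31

Derivation:
[in] exchanger.express 96 mi km
= 2414016/15625
[in] dial.markday 2286-12-11
= 2286-12-11
[in] exchanger.express -91 oz kg
= -4127690567/1600000000
[in] exchanger.express -8198 kB MB
= -4099/500
[in] dial.monthhop -19
= 2285-05-11
[in] dial.untilx 2286-07-17
= 432
[in] dial.monthhop -3
= 2285-02-11
[in] dial.roll 66
= 2285-04-18
[in] dial.markday 2232-08-16
= 2232-08-16
[in] dial.monthhop 4
= 2232-12-16
[in] exchanger.express 128 F C
= 160/3
[in] dial.monthend
= 2232-12-31
[in] exchanger.express -4398 B MiB
= -2199/524288


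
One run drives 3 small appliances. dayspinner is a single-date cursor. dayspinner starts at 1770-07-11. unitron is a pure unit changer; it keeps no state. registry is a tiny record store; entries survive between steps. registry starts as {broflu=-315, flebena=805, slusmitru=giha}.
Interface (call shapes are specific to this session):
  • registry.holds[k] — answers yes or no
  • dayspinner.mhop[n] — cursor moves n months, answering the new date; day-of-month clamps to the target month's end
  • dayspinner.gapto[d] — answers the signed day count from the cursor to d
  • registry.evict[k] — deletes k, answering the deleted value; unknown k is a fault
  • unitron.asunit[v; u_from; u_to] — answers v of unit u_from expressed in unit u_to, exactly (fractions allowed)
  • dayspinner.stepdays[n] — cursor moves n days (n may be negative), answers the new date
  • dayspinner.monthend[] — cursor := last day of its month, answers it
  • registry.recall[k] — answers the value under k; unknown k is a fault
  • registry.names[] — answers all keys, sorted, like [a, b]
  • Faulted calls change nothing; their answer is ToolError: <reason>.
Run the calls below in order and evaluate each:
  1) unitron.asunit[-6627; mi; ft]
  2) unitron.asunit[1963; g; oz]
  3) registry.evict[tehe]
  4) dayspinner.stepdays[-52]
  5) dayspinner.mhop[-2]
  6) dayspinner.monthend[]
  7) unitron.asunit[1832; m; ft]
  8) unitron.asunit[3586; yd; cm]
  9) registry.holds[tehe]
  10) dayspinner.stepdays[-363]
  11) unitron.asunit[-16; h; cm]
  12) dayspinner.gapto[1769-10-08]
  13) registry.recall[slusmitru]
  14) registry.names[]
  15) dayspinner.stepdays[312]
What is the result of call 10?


;; unitron.asunit(-6627, mi, ft) => -34990560
;; unitron.asunit(1963, g, oz) => 3140800000/45359237
;; registry.evict(tehe) => ToolError: no such key tehe
;; dayspinner.stepdays(-52) => 1770-05-20
;; dayspinner.mhop(-2) => 1770-03-20
;; dayspinner.monthend() => 1770-03-31
;; unitron.asunit(1832, m, ft) => 2290000/381
;; unitron.asunit(3586, yd, cm) => 8197596/25
;; registry.holds(tehe) => no
;; dayspinner.stepdays(-363) => 1769-04-02
;; unitron.asunit(-16, h, cm) => ToolError: incompatible units
;; dayspinner.gapto(1769-10-08) => 189
;; registry.recall(slusmitru) => giha
;; registry.names() => [broflu, flebena, slusmitru]
;; dayspinner.stepdays(312) => 1770-02-08

Answer: 1769-04-02


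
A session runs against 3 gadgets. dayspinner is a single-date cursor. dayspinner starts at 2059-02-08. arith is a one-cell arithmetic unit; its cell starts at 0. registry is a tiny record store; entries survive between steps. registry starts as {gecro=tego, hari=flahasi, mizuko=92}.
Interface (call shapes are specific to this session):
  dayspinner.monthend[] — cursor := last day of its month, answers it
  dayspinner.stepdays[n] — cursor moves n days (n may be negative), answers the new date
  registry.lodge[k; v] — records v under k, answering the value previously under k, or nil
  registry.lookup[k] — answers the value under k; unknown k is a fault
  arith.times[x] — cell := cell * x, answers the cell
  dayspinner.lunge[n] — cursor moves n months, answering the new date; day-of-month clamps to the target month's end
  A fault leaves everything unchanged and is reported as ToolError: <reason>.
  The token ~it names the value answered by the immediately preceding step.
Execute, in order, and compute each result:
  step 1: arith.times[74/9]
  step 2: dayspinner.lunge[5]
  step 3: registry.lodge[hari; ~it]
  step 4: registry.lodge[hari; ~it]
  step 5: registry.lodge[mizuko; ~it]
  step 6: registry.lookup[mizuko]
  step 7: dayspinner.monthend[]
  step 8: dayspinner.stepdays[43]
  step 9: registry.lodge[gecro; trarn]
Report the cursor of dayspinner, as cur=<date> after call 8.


# 1. arith.times(x: 74/9) : 0
# 2. dayspinner.lunge(n: 5) : 2059-07-08
# 3. registry.lodge(k: hari, v: ~it) : flahasi
# 4. registry.lodge(k: hari, v: ~it) : 2059-07-08
# 5. registry.lodge(k: mizuko, v: ~it) : 92
# 6. registry.lookup(k: mizuko) : 2059-07-08
# 7. dayspinner.monthend() : 2059-07-31
# 8. dayspinner.stepdays(n: 43) : 2059-09-12
# 9. registry.lodge(k: gecro, v: trarn) : tego

Answer: cur=2059-09-12


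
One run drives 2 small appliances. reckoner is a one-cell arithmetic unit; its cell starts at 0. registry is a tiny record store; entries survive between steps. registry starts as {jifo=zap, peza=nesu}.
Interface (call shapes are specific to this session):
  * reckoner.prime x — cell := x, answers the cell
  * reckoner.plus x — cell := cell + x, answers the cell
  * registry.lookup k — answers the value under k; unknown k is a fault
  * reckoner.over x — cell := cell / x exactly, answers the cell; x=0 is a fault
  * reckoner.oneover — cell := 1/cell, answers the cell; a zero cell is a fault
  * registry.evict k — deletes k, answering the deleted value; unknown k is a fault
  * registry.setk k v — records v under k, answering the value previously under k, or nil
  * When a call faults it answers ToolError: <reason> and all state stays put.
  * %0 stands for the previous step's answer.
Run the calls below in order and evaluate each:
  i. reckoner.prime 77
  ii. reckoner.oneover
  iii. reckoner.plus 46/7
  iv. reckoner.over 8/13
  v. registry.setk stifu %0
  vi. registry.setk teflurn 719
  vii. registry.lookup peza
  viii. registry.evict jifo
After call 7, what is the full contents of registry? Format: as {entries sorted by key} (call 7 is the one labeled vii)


Do: reckoner.prime[77]
See: 77
Do: reckoner.oneover[]
See: 1/77
Do: reckoner.plus[46/7]
See: 507/77
Do: reckoner.over[8/13]
See: 6591/616
Do: registry.setk[stifu; %0]
See: nil
Do: registry.setk[teflurn; 719]
See: nil
Do: registry.lookup[peza]
See: nesu
Do: registry.evict[jifo]
See: zap

Answer: {jifo=zap, peza=nesu, stifu=6591/616, teflurn=719}


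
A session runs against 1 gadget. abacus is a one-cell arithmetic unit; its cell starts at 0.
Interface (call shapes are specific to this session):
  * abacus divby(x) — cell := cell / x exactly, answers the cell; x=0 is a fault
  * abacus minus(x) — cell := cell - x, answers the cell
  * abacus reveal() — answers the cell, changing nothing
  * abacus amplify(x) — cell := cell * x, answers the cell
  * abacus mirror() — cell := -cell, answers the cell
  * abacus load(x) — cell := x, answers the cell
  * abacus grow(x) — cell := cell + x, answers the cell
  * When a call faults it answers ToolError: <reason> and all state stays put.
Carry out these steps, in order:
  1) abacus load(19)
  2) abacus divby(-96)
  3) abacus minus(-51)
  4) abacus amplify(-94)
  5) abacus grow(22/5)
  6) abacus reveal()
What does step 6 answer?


-> abacus load(x→19)
<- 19
-> abacus divby(x→-96)
<- -19/96
-> abacus minus(x→-51)
<- 4877/96
-> abacus amplify(x→-94)
<- -229219/48
-> abacus grow(x→22/5)
<- -1145039/240
-> abacus reveal()
<- -1145039/240

Answer: -1145039/240


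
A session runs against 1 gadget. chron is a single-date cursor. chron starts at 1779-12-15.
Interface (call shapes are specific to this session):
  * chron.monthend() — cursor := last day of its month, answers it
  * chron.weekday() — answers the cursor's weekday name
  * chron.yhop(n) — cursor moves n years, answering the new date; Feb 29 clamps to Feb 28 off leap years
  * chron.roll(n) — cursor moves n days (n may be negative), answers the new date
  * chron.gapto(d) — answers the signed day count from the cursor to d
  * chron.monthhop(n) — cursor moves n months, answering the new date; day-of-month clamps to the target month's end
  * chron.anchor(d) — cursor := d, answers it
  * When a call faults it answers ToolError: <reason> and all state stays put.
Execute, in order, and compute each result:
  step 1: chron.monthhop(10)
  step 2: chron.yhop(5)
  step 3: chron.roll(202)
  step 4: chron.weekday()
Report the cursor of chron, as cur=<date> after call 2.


Answer: cur=1785-10-15

Derivation:
→ chron.monthhop(n→10)
← 1780-10-15
→ chron.yhop(n→5)
← 1785-10-15
→ chron.roll(n→202)
← 1786-05-05
→ chron.weekday()
← Friday


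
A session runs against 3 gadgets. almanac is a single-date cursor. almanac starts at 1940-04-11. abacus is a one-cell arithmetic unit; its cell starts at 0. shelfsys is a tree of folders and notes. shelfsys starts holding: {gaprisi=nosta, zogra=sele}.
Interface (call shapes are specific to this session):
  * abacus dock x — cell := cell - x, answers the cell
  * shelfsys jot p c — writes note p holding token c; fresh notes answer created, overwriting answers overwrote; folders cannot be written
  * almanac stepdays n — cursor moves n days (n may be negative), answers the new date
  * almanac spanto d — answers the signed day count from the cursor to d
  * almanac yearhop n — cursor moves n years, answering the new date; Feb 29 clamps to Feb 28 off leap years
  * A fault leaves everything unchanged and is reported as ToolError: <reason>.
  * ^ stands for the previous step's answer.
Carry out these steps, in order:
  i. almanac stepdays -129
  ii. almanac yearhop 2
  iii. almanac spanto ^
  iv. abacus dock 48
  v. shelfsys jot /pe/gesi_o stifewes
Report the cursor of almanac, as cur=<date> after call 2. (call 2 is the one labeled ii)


> almanac stepdays n→-129
  1939-12-04
> almanac yearhop n→2
  1941-12-04
> almanac spanto d→^
  0
> abacus dock x→48
  -48
> shelfsys jot p→/pe/gesi_o c→stifewes
  ToolError: no parent

Answer: cur=1941-12-04


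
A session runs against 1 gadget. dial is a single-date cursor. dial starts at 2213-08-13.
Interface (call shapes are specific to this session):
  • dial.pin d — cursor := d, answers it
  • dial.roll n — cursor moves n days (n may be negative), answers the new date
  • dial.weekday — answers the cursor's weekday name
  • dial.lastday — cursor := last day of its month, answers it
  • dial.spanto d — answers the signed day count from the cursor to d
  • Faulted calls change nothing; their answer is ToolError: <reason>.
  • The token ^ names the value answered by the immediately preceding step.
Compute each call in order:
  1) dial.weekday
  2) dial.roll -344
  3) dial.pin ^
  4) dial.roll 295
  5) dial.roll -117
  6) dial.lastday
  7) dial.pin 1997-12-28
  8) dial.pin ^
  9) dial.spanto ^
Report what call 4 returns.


Answer: 2213-06-25

Derivation:
CALL dial.weekday[]
RET  Friday
CALL dial.roll[n→-344]
RET  2212-09-03
CALL dial.pin[d→^]
RET  2212-09-03
CALL dial.roll[n→295]
RET  2213-06-25
CALL dial.roll[n→-117]
RET  2213-02-28
CALL dial.lastday[]
RET  2213-02-28
CALL dial.pin[d→1997-12-28]
RET  1997-12-28
CALL dial.pin[d→^]
RET  1997-12-28
CALL dial.spanto[d→^]
RET  0


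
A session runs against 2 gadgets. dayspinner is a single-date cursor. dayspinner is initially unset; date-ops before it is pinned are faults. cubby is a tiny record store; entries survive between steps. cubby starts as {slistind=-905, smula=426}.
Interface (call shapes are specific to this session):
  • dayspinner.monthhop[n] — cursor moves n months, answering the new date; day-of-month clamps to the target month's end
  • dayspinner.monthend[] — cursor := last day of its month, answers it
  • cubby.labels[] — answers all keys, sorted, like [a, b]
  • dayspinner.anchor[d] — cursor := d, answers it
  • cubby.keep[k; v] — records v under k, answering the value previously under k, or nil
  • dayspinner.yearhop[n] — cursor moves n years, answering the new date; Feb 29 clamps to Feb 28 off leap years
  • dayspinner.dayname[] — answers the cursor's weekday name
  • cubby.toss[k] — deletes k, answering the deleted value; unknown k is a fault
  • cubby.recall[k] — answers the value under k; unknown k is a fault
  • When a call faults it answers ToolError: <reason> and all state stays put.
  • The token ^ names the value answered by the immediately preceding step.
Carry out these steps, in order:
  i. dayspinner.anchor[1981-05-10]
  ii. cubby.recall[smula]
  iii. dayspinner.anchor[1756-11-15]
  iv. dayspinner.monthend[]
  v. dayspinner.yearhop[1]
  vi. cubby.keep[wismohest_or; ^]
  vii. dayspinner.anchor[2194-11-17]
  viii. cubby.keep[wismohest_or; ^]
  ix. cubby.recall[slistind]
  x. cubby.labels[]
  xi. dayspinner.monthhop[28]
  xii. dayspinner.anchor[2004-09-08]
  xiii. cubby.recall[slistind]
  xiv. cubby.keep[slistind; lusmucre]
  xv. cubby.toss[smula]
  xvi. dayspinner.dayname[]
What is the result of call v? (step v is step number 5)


Answer: 1757-11-30

Derivation:
==> anchor(d: 1981-05-10)
<== 1981-05-10
==> recall(k: smula)
<== 426
==> anchor(d: 1756-11-15)
<== 1756-11-15
==> monthend()
<== 1756-11-30
==> yearhop(n: 1)
<== 1757-11-30
==> keep(k: wismohest_or, v: ^)
<== nil
==> anchor(d: 2194-11-17)
<== 2194-11-17
==> keep(k: wismohest_or, v: ^)
<== 1757-11-30
==> recall(k: slistind)
<== -905
==> labels()
<== [slistind, smula, wismohest_or]
==> monthhop(n: 28)
<== 2197-03-17
==> anchor(d: 2004-09-08)
<== 2004-09-08
==> recall(k: slistind)
<== -905
==> keep(k: slistind, v: lusmucre)
<== -905
==> toss(k: smula)
<== 426
==> dayname()
<== Wednesday
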